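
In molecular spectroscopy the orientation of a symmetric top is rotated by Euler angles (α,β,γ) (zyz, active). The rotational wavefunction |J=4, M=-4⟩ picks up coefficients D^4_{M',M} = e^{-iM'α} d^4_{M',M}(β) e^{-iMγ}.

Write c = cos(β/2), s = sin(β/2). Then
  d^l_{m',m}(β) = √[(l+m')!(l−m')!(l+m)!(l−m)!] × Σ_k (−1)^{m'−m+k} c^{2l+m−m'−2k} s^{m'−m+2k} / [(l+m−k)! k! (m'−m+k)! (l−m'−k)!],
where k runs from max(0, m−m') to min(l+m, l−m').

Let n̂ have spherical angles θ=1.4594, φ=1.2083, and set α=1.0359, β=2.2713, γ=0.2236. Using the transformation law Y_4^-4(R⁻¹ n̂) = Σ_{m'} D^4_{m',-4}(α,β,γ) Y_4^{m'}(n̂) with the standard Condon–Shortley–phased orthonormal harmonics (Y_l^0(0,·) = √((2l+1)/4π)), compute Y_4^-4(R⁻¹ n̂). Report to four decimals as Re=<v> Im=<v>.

Re=-0.0332 Im=0.1256

Need the full column D^4_{m',-4} for m'=−4..4 at α=1.0359, β=2.2713, γ=0.2236.
cos(β/2)=0.421543, sin(β/2)=0.906808
d^4_{-4,-4}: single k=0 term ⇒ +0.000997;  D = +0.000319-0.000945i
d^4_{-3,-4}: single k=0 term ⇒ -0.006067;  D = +0.003956+0.004600i
d^4_{-2,-4}: single k=0 term ⇒ +0.024415;  D = -0.024041+0.004260i
d^4_{-1,-4}: single k=0 term ⇒ -0.074276;  D = +0.026131-0.069528i
d^4_{0,-4}: single k=0 term ⇒ +0.178640;  D = +0.111826+0.139310i
d^4_{1,-4}: single k=0 term ⇒ -0.343714;  D = -0.340279+0.048473i
d^4_{2,-4}: single k=0 term ⇒ +0.522825;  D = +0.200413-0.482887i
d^4_{3,-4}: single k=0 term ⇒ -0.601168;  D = +0.360221+0.481294i
d^4_{4,-4}: single k=0 term ⇒ +0.457219;  D = -0.454574+0.049105i
Y_4^{m'}(θ=1.4594,φ=1.2083) and Σ D·Y over m':
  (+0.0003-0.0009i)·(+0.0520+0.4285i)  (+0.0040+0.0046i)·(-0.1209+0.0635i)  (-0.0240+0.0043i)·(+0.2259+0.2001i)  (+0.0261-0.0695i)·(-0.0540+0.1424i)  (+0.1118+0.1393i)·(+0.2787+0.0000i)  (-0.3403+0.0485i)·(+0.0540+0.1424i)  (+0.2004-0.4829i)·(+0.2259-0.2001i)  (+0.3602+0.4813i)·(+0.1209+0.0635i)  (-0.4546+0.0491i)·(+0.0520-0.4285i)
Y_4^-4(R⁻¹ n̂) = -0.033214+0.125618i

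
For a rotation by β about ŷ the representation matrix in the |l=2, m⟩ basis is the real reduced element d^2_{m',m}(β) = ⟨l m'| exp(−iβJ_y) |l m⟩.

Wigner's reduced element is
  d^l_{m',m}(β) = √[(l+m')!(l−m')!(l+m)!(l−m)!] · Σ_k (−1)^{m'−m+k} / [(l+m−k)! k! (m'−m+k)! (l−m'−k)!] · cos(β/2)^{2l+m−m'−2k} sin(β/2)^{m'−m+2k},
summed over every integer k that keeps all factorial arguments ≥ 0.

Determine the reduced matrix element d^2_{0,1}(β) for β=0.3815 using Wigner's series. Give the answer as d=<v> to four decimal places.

d=0.4232

d^2_{0,1}(β=0.3815) via Wigner's sum:
Half-angle: c=0.981862, s=0.189595. N=√(2·2·6·1)=4.898979
Admissible k: 1..2 (factorial args all ≥0)
  k=1: (−1)^0·4.8990/(2)·0.9819^3·0.1896^1 = +0.439597
  k=2: (−1)^1·4.8990/(2)·0.9819^1·0.1896^3 = -0.016391
d^2_{0,1}(0.3815) = +0.439597 -0.016391 = +0.423206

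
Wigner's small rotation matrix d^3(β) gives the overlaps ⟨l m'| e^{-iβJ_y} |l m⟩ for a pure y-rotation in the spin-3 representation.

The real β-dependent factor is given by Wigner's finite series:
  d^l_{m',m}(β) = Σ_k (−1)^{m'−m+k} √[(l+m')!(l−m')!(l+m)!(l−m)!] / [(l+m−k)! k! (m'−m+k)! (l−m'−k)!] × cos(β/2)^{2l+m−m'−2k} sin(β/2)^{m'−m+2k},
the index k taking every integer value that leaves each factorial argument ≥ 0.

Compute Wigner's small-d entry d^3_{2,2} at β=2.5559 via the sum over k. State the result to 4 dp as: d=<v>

d=-0.0313

d^3_{2,2}(β=2.5559) via Wigner's sum:
c=cos(2.5559/2)=0.288679, s=sin(2.5559/2)=0.957426; N=√[120·1·120·1]=120.000000
The bounds max(0,m−m')=0 and min(l+m,l−m')=1 give 2 terms
  k=0: (−1)^0·120.0000/(120)·0.2887^6·0.9574^0 = +0.000579
  k=1: (−1)^1·120.0000/(24)·0.2887^4·0.9574^2 = -0.031830
d^3_{2,2}(2.5559) = +0.000579 -0.031830 = -0.031251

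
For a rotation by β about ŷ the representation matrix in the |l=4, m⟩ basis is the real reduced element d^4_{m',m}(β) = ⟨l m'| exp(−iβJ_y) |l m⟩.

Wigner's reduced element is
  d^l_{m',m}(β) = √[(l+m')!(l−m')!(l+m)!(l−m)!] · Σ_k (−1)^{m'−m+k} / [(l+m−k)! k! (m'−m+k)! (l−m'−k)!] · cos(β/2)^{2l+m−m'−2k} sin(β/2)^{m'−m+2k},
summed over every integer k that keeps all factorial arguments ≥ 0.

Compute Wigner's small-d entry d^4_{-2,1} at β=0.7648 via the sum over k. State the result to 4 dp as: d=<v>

d=0.3865

d^4_{-2,1}(β=0.7648) via Wigner's sum:
With c≡cos(β/2)=0.927772 and s≡sin(β/2)=0.373148, N=[2·720·120·6]^{1/2}=1018.233765
k∈{3,4,5} keeps every argument non-negative
  k=3: (−1)^0·1018.2338/(72)·0.9278^5·0.3731^3 = +0.505085
  k=4: (−1)^1·1018.2338/(48)·0.9278^3·0.3731^5 = -0.122557
  k=5: (−1)^2·1018.2338/(240)·0.9278^1·0.3731^7 = +0.003965
d^4_{-2,1}(0.7648) = +0.505085 -0.122557 +0.003965 = +0.386494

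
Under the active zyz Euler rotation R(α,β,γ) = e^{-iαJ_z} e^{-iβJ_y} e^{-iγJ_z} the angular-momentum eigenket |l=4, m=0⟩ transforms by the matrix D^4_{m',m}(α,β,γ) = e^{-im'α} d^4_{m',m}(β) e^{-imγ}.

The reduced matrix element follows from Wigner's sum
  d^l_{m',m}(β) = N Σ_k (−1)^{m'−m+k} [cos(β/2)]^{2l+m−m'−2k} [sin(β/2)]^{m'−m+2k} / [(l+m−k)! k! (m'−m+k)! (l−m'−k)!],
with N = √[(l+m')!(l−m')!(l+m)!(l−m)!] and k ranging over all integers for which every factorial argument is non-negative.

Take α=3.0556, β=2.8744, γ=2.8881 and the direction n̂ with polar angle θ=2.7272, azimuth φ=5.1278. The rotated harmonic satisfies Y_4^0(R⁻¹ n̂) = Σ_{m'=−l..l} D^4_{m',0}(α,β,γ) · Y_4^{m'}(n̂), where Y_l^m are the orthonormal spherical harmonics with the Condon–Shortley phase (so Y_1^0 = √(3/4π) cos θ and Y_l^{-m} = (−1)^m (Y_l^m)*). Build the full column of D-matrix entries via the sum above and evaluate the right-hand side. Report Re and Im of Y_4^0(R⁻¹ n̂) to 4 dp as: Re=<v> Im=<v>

Re=-0.1060 Im=0.0000

Need the full column D^4_{m',0} for m'=−4..4 at α=3.0556, β=2.8744, γ=2.8881.
cos(β/2)=0.133199, sin(β/2)=0.991089
d^4_{-4,0}: single k=4 term ⇒ +0.002541;  D = +0.002392-0.000857i
d^4_{-3,0}: k∈[3..4] ⇒ +0.000483 -0.026738 = -0.026255;  D = +0.025386-0.006698i
d^4_{-2,0}: k∈[2..4] ⇒ +0.000052 -0.007683 +0.159515 = +0.151884;  D = +0.149643-0.025993i
d^4_{-1,0}: k∈[1..4] ⇒ +0.000003 -0.001095 +0.060637 -0.559508 = -0.499963;  D = +0.498116-0.042940i
d^4_{0,0}: k∈[0..4] ⇒ +0.000000 -0.000088 +0.010934 -0.269030 +0.930898 = +0.672714;  D = +0.672714+0.000000i
d^4_{1,0}: k∈[0..3] ⇒ -0.000003 +0.001095 -0.060637 +0.559508 = +0.499963;  D = -0.498116-0.042940i
d^4_{2,0}: k∈[0..2] ⇒ +0.000052 -0.007683 +0.159515 = +0.151884;  D = +0.149643+0.025993i
d^4_{3,0}: k∈[0..1] ⇒ -0.000483 +0.026738 = +0.026255;  D = -0.025386-0.006698i
d^4_{4,0}: single k=0 term ⇒ +0.002541;  D = +0.002392+0.000857i
Y_4^{m'}(θ=2.7272,φ=5.1278) and Σ D·Y over m':
  (+0.0024-0.0009i)·(-0.0011-0.0116i)  (+0.0254-0.0067i)·(+0.0709+0.0238i)  (+0.1496-0.0260i)·(-0.1779+0.1948i)  (+0.4981-0.0429i)·(-0.2016-0.4571i)  (+0.6727+0.0000i)·(+0.2576+0.0000i)  (-0.4981-0.0429i)·(+0.2016-0.4571i)  (+0.1496+0.0260i)·(-0.1779-0.1948i)  (-0.0254-0.0067i)·(-0.0709+0.0238i)  (+0.0024+0.0009i)·(-0.0011+0.0116i)
Y_4^0(R⁻¹ n̂) = -0.106025+0.000000i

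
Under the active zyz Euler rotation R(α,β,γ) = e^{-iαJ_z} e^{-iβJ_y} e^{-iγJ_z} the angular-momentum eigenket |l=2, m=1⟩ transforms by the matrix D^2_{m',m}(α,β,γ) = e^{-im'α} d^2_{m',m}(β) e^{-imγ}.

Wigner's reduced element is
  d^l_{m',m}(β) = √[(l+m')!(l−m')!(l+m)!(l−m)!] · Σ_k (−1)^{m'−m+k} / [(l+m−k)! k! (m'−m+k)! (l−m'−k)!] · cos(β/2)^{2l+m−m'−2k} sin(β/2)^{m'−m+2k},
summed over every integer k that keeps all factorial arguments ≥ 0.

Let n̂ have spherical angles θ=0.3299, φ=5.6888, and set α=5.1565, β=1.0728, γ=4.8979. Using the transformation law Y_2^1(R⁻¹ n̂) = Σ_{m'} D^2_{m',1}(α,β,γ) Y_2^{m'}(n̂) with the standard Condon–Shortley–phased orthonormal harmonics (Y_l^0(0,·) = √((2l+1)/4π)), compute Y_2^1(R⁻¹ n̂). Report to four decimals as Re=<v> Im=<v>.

Need the full column D^2_{m',1} for m'=−2..2 at α=5.1565, β=1.0728, γ=4.8979.
cos(β/2)=0.859554, sin(β/2)=0.511045
d^2_{-2,1}: single k=3 term ⇒ +0.229446;  D = +0.148288-0.175089i
d^2_{-1,1}: k∈[2..3] ⇒ +0.578876 -0.068208 = +0.510668;  D = +0.493688+0.130592i
d^2_{0,1}: k∈[1..2] ⇒ +0.794976 -0.281013 = +0.513964;  D = +0.094800+0.505145i
d^2_{1,1}: k∈[0..1] ⇒ +0.545874 -0.578876 = -0.033002;  D = +0.026674-0.019433i
d^2_{2,1}: single k=0 term ⇒ -0.649095;  D = +0.570546+0.309519i
Y_2^{m'}(θ=0.3299,φ=5.6888) and Σ D·Y over m':
  (+0.1483-0.1751i)·(+0.0151+0.0376i)  (+0.4937+0.1306i)·(+0.1962+0.1326i)  (+0.0948+0.5051i)·(+0.5315+0.0000i)  (+0.0267-0.0194i)·(-0.1962+0.1326i)  (+0.5705+0.3095i)·(+0.0151-0.0376i)
Y_2^1(R⁻¹ n̂) = +0.156348+0.353052i

Re=0.1563 Im=0.3531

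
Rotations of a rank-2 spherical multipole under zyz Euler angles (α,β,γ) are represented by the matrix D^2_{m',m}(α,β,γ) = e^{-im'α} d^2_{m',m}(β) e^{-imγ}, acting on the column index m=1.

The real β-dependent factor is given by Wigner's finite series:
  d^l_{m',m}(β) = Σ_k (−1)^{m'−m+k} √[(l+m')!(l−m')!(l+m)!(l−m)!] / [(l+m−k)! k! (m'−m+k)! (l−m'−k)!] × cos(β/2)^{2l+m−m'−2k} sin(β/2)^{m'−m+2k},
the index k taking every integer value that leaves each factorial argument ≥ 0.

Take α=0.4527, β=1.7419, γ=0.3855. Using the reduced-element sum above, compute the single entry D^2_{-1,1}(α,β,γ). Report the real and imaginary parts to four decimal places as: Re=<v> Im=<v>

Re=0.3850 Im=0.0259

Split into d^2_{-1,1}(β=1.7419) × two z-phases.
Half-angle: c=0.644100, s=0.764941. N=√(1·6·6·1)=6.000000
k: max(0,(1)−(-1))=2 … min(2+(1),2−(-1))=3
  k=2: (−1)^0·6.0000/(2)·0.6441^2·0.7649^2 = +0.728256
  k=3: (−1)^1·6.0000/(6)·0.6441^0·0.7649^4 = -0.342383
d^2_{-1,1}(1.7419) = +0.728256 -0.342383 = +0.385873
D = (+0.899269+0.437395i)·(+0.385873)·(+0.926611-0.376022i) = +0.385002+0.025911i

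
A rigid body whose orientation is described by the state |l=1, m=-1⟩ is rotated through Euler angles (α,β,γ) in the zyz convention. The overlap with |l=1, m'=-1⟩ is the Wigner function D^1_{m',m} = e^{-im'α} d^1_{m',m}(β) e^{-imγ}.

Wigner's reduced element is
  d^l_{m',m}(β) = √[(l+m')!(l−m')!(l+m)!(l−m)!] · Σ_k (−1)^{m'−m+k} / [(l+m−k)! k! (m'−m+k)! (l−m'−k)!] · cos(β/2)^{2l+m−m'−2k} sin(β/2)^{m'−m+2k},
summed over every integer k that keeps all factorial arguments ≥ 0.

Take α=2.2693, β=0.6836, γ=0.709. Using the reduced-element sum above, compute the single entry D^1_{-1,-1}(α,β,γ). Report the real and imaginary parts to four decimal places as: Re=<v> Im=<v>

Split into d^1_{-1,-1}(β=0.6836) × two z-phases.
c=cos(0.6836/2)=0.942153, s=sin(0.6836/2)=0.335184; N=√[1·2·1·2]=2.000000
The bounds max(0,m−m')=0 and min(l+m,l−m')=0 give 1 term
  k=0: (−1)^0·2.0000/(2)·0.9422^2·0.3352^0 = +0.887652
d^1_{-1,-1}(0.6836) = +0.887652
D = (-0.643073+0.765805i)·(+0.887652)·(+0.759013+0.651075i) = -0.875844+0.144304i

Re=-0.8758 Im=0.1443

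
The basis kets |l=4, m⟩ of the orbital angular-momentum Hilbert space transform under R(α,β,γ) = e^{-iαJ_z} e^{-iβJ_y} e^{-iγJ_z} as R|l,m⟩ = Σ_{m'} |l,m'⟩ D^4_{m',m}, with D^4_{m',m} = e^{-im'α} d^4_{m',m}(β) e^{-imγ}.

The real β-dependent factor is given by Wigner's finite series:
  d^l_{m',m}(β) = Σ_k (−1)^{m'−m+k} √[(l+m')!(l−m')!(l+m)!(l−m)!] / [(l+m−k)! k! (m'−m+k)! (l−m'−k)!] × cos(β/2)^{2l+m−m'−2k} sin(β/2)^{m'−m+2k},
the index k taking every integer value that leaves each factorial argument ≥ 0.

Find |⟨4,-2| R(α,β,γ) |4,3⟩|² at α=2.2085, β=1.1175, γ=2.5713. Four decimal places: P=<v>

P=0.0621

D^4_{-2,3}(2.2085,1.1175,2.5713) = e^{-i·-2·2.2085}·d^4_{-2,3}(1.1175)·e^{-i·3·2.5713}. Compute d first:
With c≡cos(β/2)=0.847918 and s≡sin(β/2)=0.530127, N=[2·720·5040·1]^{1/2}=2693.993318
The bounds max(0,m−m')=5 and min(l+m,l−m')=6 give 2 terms
  k=5: (−1)^0·2693.9933/(240)·0.8479^3·0.5301^5 = +0.286514
  k=6: (−1)^1·2693.9933/(720)·0.8479^1·0.5301^7 = -0.037332
d^4_{-2,3}(1.1175) = +0.286514 -0.037332 = +0.249183
|D^4_{-2,3}|² = |d^4_{-2,3}(β)|² = (+0.249183)² = 0.062092 (the z-rotation phases have unit modulus)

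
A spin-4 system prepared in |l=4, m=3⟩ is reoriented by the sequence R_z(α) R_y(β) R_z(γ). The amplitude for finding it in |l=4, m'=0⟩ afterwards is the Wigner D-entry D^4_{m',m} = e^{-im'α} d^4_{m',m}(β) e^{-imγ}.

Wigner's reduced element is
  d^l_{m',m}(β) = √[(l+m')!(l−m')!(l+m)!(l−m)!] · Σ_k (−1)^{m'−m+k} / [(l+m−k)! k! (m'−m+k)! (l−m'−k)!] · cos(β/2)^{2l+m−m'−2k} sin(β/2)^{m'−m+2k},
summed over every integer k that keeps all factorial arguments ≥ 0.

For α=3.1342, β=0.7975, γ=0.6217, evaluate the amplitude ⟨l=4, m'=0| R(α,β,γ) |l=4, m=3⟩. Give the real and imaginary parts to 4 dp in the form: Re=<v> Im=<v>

D^4_{0,3}(3.1342,0.7975,0.6217) = e^{-i·0·3.1342}·d^4_{0,3}(0.7975)·e^{-i·3·0.6217}. Compute d first:
Half-angle: c=0.921547, s=0.388267. N=√(24·24·5040·1)=1703.830978
k: max(0,(3)−(0))=3 … min(4+(3),4−(0))=4
  k=3: (−1)^0·1703.8310/(144)·0.9215^5·0.3883^3 = +0.460301
  k=4: (−1)^1·1703.8310/(144)·0.9215^3·0.3883^5 = -0.081709
d^4_{0,3}(0.7975) = +0.460301 -0.081709 = +0.378593
Phases: e^{-i·(0)·3.1342}=+1.000000+0.000000i, e^{-i·(3)·0.6217}=-0.290074-0.957004i ⇒ D=-0.109820-0.362315i

Re=-0.1098 Im=-0.3623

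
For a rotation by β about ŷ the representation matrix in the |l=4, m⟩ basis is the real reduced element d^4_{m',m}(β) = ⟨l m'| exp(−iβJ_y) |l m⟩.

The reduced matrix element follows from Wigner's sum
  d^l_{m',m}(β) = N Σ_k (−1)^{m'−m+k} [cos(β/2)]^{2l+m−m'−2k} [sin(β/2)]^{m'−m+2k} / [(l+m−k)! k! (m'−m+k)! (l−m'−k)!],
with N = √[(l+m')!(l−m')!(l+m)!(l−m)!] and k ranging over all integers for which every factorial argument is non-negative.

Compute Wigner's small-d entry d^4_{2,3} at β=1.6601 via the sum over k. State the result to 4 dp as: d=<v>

d=-0.4554

d^4_{2,3}(β=1.6601) via Wigner's sum:
Half-angle: c=0.674839, s=0.737965. N=√(720·2·5040·1)=2693.993318
k: max(0,(3)−(2))=1 … min(4+(3),4−(2))=2
  k=1: (−1)^0·2693.9933/(720)·0.6748^7·0.7380^1 = +0.175995
  k=2: (−1)^1·2693.9933/(240)·0.6748^5·0.7380^3 = -0.631383
d^4_{2,3}(1.6601) = +0.175995 -0.631383 = -0.455388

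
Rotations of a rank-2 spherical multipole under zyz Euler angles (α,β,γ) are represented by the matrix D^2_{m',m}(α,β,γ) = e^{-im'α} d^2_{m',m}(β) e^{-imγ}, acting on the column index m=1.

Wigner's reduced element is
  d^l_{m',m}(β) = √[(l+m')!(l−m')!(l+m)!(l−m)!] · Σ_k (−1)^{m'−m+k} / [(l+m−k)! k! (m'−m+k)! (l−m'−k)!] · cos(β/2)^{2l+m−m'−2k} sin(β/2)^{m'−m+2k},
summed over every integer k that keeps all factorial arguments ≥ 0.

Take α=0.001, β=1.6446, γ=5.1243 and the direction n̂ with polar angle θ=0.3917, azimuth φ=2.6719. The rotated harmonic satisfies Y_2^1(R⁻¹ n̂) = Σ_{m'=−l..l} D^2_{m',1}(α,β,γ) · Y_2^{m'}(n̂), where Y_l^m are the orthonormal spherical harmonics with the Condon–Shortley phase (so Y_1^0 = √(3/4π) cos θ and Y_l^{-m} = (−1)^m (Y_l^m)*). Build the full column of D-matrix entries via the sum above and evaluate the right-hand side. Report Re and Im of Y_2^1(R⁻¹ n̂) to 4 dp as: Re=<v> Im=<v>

Re=-0.1629 Im=-0.2368

Need the full column D^2_{m',1} for m'=−2..2 at α=0.001, β=1.6446, γ=5.1243.
cos(β/2)=0.680538, sin(β/2)=0.732713
d^2_{-2,1}: single k=3 term ⇒ +0.535407;  D = +0.213374+0.491052i
d^2_{-1,1}: k∈[2..3] ⇒ +0.745922 -0.288228 = +0.457695;  D = +0.182824+0.419595i
d^2_{0,1}: k∈[1..2] ⇒ +0.565674 -0.655737 = -0.090063;  D = -0.036058-0.082530i
d^2_{1,1}: k∈[0..1] ⇒ +0.214491 -0.745922 = -0.531431;  D = -0.213251-0.486768i
d^2_{2,1}: single k=0 term ⇒ -0.461871;  D = -0.185761-0.422868i
Y_2^{m'}(θ=0.3917,φ=2.6719) and Σ D·Y over m':
  (+0.2134+0.4911i)·(+0.0332+0.0454i)  (+0.1828+0.4196i)·(-0.2431-0.1234i)  (-0.0361-0.0825i)·(+0.4929+0.0000i)  (-0.2133-0.4868i)·(+0.2431-0.1234i)  (-0.1858-0.4229i)·(+0.0332-0.0454i)
Y_2^1(R⁻¹ n̂) = -0.162947-0.236831i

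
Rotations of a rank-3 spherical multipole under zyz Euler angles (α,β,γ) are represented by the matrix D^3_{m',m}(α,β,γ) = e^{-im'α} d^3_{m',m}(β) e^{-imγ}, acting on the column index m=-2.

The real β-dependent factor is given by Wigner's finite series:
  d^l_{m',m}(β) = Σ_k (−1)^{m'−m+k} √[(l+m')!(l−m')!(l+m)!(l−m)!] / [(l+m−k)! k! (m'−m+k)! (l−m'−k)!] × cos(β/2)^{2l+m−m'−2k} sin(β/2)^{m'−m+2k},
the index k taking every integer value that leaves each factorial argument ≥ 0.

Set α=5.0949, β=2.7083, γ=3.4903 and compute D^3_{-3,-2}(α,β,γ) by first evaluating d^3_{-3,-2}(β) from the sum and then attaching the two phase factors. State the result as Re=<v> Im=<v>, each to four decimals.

Re=-0.0011 Im=-0.0003

First d^3_{-3,-2}(β=2.7083), then the phase factors e^{-i(-3)α} and e^{-i(-2)γ}:
Half-angle: c=0.214956, s=0.976624. N=√(1·720·1·120)=293.938769
Admissible k: 1..1 (factorial args all ≥0)
  k=1: (−1)^0·293.9388/(120)·0.2150^5·0.9766^1 = +0.001098
d^3_{-3,-2}(2.7083) = +0.001098
D = (-0.911753+0.410738i)·(+0.001098)·(+0.766505+0.642238i) = -0.001057-0.000297i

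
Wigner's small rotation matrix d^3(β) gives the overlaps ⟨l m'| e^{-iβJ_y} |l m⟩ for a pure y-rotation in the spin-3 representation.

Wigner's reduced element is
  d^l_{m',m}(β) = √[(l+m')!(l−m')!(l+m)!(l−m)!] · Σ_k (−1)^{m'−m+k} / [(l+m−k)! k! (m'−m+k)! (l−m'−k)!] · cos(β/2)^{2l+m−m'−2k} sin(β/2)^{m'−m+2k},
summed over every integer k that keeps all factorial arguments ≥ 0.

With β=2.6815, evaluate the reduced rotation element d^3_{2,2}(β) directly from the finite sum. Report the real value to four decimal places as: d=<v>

d^3_{2,2}(β=2.6815) via Wigner's sum:
Half-angle: c=0.228023, s=0.973656. N=√(120·1·120·1)=120.000000
k∈{0,1} keeps every argument non-negative
  k=0: (−1)^0·120.0000/(120)·0.2280^6·0.9737^0 = +0.000141
  k=1: (−1)^1·120.0000/(24)·0.2280^4·0.9737^2 = -0.012814
d^3_{2,2}(2.6815) = +0.000141 -0.012814 = -0.012674

d=-0.0127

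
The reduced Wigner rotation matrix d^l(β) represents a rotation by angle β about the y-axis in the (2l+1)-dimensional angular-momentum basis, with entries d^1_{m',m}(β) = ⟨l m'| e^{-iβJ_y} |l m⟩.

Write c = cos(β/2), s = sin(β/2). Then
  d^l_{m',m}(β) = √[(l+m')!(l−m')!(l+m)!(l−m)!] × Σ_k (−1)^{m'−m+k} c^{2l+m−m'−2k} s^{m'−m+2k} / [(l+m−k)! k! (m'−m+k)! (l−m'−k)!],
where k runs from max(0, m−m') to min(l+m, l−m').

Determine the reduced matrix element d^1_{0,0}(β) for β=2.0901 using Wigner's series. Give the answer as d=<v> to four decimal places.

d^1_{0,0}(β=2.0901) via Wigner's sum:
c=cos(2.0901/2)=0.501859, s=sin(2.0901/2)=0.864950; N=√[1·1·1·1]=1.000000
Admissible k: 0..1 (factorial args all ≥0)
  k=0: (−1)^0·1.0000/(1)·0.5019^2·0.8649^0 = +0.251862
  k=1: (−1)^1·1.0000/(1)·0.5019^0·0.8649^2 = -0.748138
d^1_{0,0}(2.0901) = +0.251862 -0.748138 = -0.496276

d=-0.4963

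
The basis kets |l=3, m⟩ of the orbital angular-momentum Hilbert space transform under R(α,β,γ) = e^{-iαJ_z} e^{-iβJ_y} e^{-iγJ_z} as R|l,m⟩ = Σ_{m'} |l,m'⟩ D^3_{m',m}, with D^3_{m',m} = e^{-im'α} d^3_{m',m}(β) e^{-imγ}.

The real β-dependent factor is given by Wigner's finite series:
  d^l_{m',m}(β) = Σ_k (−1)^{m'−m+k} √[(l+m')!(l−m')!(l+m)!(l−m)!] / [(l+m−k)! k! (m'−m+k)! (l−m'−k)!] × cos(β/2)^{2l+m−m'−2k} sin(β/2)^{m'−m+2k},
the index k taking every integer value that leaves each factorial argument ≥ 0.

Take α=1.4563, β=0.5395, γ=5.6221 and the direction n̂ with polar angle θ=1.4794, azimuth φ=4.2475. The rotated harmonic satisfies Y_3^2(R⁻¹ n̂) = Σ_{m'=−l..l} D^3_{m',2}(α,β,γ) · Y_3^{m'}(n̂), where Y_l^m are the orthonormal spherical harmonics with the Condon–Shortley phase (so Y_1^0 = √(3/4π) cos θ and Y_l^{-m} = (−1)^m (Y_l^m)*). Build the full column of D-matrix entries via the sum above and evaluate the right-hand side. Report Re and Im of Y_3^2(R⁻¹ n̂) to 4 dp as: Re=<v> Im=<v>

Re=-0.2925 Im=-0.1821

Need the full column D^3_{m',2} for m'=−3..3 at α=1.4563, β=0.5395, γ=5.6221.
cos(β/2)=0.963838, sin(β/2)=0.266490
d^3_{-3,2}: single k=5 term ⇒ +0.003173;  D = +0.002633-0.001771i
d^3_{-2,2}: k∈[4..5] ⇒ +0.023426 -0.000358 = +0.023068;  D = -0.010604-0.020487i
d^3_{-1,2}: k∈[3..4] ⇒ +0.107173 -0.004096 = +0.103077;  D = -0.096355+0.036612i
d^3_{0,2}: k∈[2..3] ⇒ +0.335691 -0.025662 = +0.310029;  D = +0.076289+0.300496i
d^3_{1,2}: k∈[1..2] ⇒ +0.700972 -0.107173 = +0.593799;  D = +0.588466-0.079407i
d^3_{2,2}: k∈[0..1] ⇒ +0.801721 -0.306442 = +0.495278;  D = -0.009723-0.495183i
d^3_{3,2}: single k=0 term ⇒ -0.542971;  D = +0.540530+0.051431i
Y_3^{m'}(θ=1.4794,φ=4.2475) and Σ D·Y over m':
  (+0.0026-0.0018i)·(+0.4056-0.0722i)  (-0.0106-0.0205i)·(-0.0553-0.0741i)  (-0.0964+0.0366i)·(+0.1383-0.2757i)  (+0.0763+0.3005i)·(-0.1008+0.0000i)  (+0.5885-0.0794i)·(-0.1383-0.2757i)  (-0.0097-0.4952i)·(-0.0553+0.0741i)  (+0.5405+0.0514i)·(-0.4056-0.0722i)
Y_3^2(R⁻¹ n̂) = -0.292473-0.182112i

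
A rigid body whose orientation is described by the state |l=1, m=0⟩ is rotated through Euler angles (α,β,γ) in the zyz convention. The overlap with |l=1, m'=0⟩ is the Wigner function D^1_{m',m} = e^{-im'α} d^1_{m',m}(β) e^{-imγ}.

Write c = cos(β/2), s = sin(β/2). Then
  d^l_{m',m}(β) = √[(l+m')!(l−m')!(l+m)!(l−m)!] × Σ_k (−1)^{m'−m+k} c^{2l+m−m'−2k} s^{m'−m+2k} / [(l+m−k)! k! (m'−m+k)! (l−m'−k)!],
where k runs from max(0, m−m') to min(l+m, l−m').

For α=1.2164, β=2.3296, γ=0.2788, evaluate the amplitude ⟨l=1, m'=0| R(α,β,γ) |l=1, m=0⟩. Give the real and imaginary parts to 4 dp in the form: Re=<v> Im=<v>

Re=-0.6881 Im=0.0000

D^1_{0,0}(1.2164,2.3296,0.2788) = e^{-i·0·1.2164}·d^1_{0,0}(2.3296)·e^{-i·0·0.2788}. Compute d first:
With c≡cos(β/2)=0.394934 and s≡sin(β/2)=0.918709, N=[1·1·1·1]^{1/2}=1.000000
k∈{0,1} keeps every argument non-negative
  k=0: (−1)^0·1.0000/(1)·0.3949^2·0.9187^0 = +0.155973
  k=1: (−1)^1·1.0000/(1)·0.3949^0·0.9187^2 = -0.844027
d^1_{0,0}(2.3296) = +0.155973 -0.844027 = -0.688054
D = (+1.000000+0.000000i)·(-0.688054)·(+1.000000+0.000000i) = -0.688054+0.000000i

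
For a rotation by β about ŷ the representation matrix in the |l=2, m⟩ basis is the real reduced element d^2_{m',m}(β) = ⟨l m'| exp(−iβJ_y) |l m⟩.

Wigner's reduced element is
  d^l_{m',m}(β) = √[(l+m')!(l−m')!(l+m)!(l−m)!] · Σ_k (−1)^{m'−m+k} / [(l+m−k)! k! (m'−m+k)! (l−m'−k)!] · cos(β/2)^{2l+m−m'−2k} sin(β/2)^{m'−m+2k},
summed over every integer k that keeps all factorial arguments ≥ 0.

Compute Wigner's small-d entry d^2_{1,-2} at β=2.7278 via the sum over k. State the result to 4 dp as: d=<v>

d=-0.3851

d^2_{1,-2}(β=2.7278) via Wigner's sum:
With c≡cos(β/2)=0.205423 and s≡sin(β/2)=0.978673, N=[6·1·1·24]^{1/2}=12.000000
k∈{0} keeps every argument non-negative
  k=0: (−1)^3·12.0000/(6)·0.2054^1·0.9787^3 = -0.385117
d^2_{1,-2}(2.7278) = -0.385117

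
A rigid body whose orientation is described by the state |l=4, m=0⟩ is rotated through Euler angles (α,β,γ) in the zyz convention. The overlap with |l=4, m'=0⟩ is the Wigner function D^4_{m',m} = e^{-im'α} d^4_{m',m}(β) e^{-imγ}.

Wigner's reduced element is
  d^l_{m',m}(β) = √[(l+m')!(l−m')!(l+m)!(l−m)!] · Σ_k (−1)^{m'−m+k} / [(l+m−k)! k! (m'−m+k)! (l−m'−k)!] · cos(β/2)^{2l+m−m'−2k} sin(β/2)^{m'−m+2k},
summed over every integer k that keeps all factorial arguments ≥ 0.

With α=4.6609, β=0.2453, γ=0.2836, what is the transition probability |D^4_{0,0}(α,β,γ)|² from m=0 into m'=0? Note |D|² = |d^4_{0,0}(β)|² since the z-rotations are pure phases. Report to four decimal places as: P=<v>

P=0.5189

Split into d^4_{0,0}(β=0.2453) × two z-phases.
Half-angle: c=0.992488, s=0.122343. N=√(24·24·24·24)=576.000000
The bounds max(0,m−m')=0 and min(l+m,l−m')=4 give 5 terms
  k=0: (−1)^0·576.0000/(576)·0.9925^8·0.1223^0 = +0.941460
  k=1: (−1)^1·576.0000/(36)·0.9925^6·0.1223^2 = -0.228890
  k=2: (−1)^2·576.0000/(16)·0.9925^4·0.1223^4 = +0.007826
  k=3: (−1)^3·576.0000/(36)·0.9925^2·0.1223^6 = -0.000053
  k=4: (−1)^4·576.0000/(576)·0.9925^0·0.1223^8 = +0.000000
d^4_{0,0}(0.2453) = +0.941460 -0.228890 +0.007826 -0.000053 +0.000000 = +0.720342
|D^4_{0,0}|² = |d^4_{0,0}(β)|² = (+0.720342)² = 0.518893 (the z-rotation phases have unit modulus)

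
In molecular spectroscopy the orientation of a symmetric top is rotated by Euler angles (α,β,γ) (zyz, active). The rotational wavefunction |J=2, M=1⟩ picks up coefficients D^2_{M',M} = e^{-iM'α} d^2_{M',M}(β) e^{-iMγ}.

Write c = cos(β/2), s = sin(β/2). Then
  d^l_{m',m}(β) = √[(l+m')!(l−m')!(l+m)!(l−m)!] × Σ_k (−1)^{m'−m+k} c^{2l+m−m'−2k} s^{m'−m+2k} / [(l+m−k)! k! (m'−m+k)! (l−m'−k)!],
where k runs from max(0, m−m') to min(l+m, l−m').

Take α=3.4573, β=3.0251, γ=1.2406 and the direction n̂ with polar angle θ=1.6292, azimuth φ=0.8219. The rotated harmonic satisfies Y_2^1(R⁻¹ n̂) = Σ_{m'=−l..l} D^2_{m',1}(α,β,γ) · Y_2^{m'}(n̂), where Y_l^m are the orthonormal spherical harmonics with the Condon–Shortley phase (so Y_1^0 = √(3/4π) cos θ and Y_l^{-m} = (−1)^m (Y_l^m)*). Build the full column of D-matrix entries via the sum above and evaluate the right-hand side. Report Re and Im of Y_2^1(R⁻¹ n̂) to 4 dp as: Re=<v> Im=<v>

Need the full column D^2_{m',1} for m'=−2..2 at α=3.4573, β=3.0251, γ=1.2406.
cos(β/2)=0.058213, sin(β/2)=0.998304
d^2_{-2,1}: single k=3 term ⇒ +0.115835;  D = +0.094998-0.066281i
d^2_{-1,1}: k∈[2..3] ⇒ +0.010132 -0.993234 = -0.983102;  D = +0.591749-0.785062i
d^2_{0,1}: k∈[1..2] ⇒ +0.000482 -0.141869 = -0.141387;  D = -0.045842+0.133749i
d^2_{1,1}: k∈[0..1] ⇒ +0.000011 -0.010132 = -0.010120;  D = +0.000147-0.010119i
d^2_{2,1}: single k=0 term ⇒ -0.000394;  D = +0.000117+0.000376i
Y_2^{m'}(θ=1.6292,φ=0.8219) and Σ D·Y over m':
  (+0.0950-0.0663i)·(-0.0281-0.3839i)  (+0.5917-0.7851i)·(-0.0306+0.0330i)  (-0.0458+0.1337i)·(-0.3122+0.0000i)  (+0.0001-0.0101i)·(+0.0306+0.0330i)  (+0.0001+0.0004i)·(-0.0281+0.3839i)
Y_2^1(R⁻¹ n̂) = -0.005865-0.033062i

Re=-0.0059 Im=-0.0331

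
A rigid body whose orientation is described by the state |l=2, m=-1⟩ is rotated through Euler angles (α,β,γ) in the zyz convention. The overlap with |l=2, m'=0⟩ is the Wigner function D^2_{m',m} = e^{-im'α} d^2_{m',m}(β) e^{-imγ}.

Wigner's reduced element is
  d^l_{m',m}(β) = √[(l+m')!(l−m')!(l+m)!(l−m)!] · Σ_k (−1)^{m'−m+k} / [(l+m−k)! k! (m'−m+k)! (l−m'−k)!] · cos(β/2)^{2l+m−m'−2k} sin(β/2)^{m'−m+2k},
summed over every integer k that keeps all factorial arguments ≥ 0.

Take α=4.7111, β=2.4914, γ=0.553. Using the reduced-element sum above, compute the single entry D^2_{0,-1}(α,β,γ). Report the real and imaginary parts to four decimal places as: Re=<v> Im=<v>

Re=0.5022 Im=0.3100

First d^2_{0,-1}(β=2.4914), then the phase factors e^{-i(0)α} and e^{-i(-1)γ}:
With c≡cos(β/2)=0.319400 and s≡sin(β/2)=0.947620, N=[2·2·1·6]^{1/2}=4.898979
k: max(0,(-1)−(0))=0 … min(2+(-1),2−(0))=1
  k=0: (−1)^1·4.8990/(2)·0.3194^3·0.9476^1 = -0.075634
  k=1: (−1)^2·4.8990/(2)·0.3194^1·0.9476^3 = +0.665753
d^2_{0,-1}(2.4914) = -0.075634 +0.665753 = +0.590120
D = (+1.000000+0.000000i)·(+0.590120)·(+0.850953+0.525242i) = +0.502164+0.309956i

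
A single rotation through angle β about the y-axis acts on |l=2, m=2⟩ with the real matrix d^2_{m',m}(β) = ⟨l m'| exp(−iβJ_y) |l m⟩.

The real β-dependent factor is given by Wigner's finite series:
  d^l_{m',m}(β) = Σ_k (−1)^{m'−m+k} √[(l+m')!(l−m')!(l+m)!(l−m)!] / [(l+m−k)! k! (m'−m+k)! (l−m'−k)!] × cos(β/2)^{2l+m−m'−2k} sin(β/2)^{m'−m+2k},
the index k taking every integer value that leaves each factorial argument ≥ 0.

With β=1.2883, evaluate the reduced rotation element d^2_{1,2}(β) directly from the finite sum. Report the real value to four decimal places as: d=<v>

d=0.6140

d^2_{1,2}(β=1.2883) via Wigner's sum:
With c≡cos(β/2)=0.799610 and s≡sin(β/2)=0.600519, N=[6·1·24·1]^{1/2}=12.000000
k: max(0,(2)−(1))=1 … min(2+(2),2−(1))=1
  k=1: (−1)^0·12.0000/(6)·0.7996^3·0.6005^1 = +0.614034
d^2_{1,2}(1.2883) = +0.614034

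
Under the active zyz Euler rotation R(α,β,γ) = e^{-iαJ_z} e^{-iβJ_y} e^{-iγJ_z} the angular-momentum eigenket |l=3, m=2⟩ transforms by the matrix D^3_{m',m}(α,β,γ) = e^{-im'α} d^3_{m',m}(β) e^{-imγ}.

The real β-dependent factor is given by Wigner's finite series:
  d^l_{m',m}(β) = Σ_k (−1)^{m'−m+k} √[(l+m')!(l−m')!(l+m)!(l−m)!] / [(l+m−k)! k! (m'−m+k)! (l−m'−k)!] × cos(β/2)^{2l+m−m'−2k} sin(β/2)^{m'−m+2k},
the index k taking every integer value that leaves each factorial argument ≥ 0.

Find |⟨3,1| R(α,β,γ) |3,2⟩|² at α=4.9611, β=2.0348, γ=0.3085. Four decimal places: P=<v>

P=0.2093

D^3_{1,2}(4.9611,2.0348,0.3085) = e^{-i·1·4.9611}·d^3_{1,2}(2.0348)·e^{-i·2·0.3085}. Compute d first:
c=cos(2.0348/2)=0.525580, s=sin(2.0348/2)=0.850744; N=√[24·2·120·1]=75.894664
k∈{1,2} keeps every argument non-negative
  k=1: (−1)^0·75.8947/(24)·0.5256^5·0.8507^1 = +0.107893
  k=2: (−1)^1·75.8947/(12)·0.5256^3·0.8507^3 = -0.565383
d^3_{1,2}(2.0348) = +0.107893 -0.565383 = -0.457491
|D^3_{1,2}|² = |d^3_{1,2}(β)|² = (-0.457491)² = 0.209298 (the z-rotation phases have unit modulus)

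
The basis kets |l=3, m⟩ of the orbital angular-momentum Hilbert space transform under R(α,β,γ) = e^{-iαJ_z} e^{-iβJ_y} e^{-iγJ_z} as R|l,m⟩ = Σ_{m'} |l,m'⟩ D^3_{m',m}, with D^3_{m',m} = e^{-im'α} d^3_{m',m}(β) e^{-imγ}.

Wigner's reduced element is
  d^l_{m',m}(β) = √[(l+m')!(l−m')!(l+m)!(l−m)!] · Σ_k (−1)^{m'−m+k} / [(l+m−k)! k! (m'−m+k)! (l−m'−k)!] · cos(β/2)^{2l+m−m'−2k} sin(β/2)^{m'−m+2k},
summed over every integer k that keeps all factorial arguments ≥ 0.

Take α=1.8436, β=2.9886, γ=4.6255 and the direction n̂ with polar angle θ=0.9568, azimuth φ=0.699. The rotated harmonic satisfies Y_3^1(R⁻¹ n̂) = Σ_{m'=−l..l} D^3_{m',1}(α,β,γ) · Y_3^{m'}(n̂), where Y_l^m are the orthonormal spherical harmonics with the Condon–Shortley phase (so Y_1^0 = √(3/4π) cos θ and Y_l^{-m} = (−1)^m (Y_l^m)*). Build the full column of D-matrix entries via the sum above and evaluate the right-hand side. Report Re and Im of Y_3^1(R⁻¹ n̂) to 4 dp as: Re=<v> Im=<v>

Re=-0.0858 Im=0.0392

Need the full column D^3_{m',1} for m'=−3..3 at α=1.8436, β=2.9886, γ=4.6255.
cos(β/2)=0.076422, sin(β/2)=0.997076
d^3_{-3,1}: single k=4 term ⇒ +0.022356;  D = +0.013804+0.017585i
d^3_{-2,1}: k∈[3..4] ⇒ +0.002798 -0.238154 = -0.235356;  D = -0.139133+0.189827i
d^3_{-1,1}: k∈[2..4] ⇒ +0.000203 -0.046178 +0.982581 = +0.936607;  D = -0.876669-0.329673i
d^3_{0,1}: k∈[1..3] ⇒ +0.000009 -0.004598 +0.260884 = +0.256296;  D = -0.022241+0.255329i
d^3_{1,1}: k∈[0..2] ⇒ +0.000000 -0.000271 +0.034634 = +0.034363;  D = +0.033770-0.006352i
d^3_{2,1}: k∈[0..1] ⇒ -0.000008 +0.002798 = +0.002790;  D = -0.001235-0.002501i
d^3_{3,1}: single k=0 term ⇒ +0.000131;  D = -0.000098+0.000088i
Y_3^{m'}(θ=0.9568,φ=0.699) and Σ D·Y over m':
  (+0.0138+0.0176i)·(-0.1144-0.1970i)  (-0.1391+0.1898i)·(+0.0676-0.3875i)  (-0.8767-0.3297i)·(+0.1334-0.1121i)  (-0.0222+0.2553i)·(-0.2882+0.0000i)  (+0.0338-0.0064i)·(-0.1334-0.1121i)  (-0.0012-0.0025i)·(+0.0676+0.3875i)  (-0.0001+0.0001i)·(+0.1144-0.1970i)
Y_3^1(R⁻¹ n̂) = -0.085786+0.039207i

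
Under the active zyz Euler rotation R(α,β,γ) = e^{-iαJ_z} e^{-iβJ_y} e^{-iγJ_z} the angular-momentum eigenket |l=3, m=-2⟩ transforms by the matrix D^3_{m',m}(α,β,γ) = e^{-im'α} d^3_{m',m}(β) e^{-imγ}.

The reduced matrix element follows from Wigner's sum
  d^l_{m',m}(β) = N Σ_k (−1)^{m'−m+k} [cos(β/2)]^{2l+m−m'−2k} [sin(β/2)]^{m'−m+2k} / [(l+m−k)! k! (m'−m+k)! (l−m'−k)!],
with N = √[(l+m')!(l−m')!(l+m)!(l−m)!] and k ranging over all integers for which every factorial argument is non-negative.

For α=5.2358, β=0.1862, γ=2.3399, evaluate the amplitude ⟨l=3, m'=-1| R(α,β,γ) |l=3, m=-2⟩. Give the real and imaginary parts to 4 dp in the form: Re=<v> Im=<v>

D^3_{-1,-2}(5.2358,0.1862,2.3399) = e^{-i·-1·5.2358}·d^3_{-1,-2}(0.1862)·e^{-i·-2·2.3399}. Compute d first:
With c≡cos(β/2)=0.995669 and s≡sin(β/2)=0.092966, N=[2·24·1·120]^{1/2}=75.894664
k∈{0,1} keeps every argument non-negative
  k=0: (−1)^1·75.8947/(24)·0.9957^5·0.0930^1 = -0.287672
  k=1: (−1)^2·75.8947/(12)·0.9957^3·0.0930^3 = +0.005016
d^3_{-1,-2}(0.1862) = -0.287672 +0.005016 = -0.282656
Phases: e^{-i·(-1)·5.2358}=+0.499837-0.866119i, e^{-i·(-2)·2.3399}=-0.032583-0.999469i ⇒ D=+0.249287+0.133230i

Re=0.2493 Im=0.1332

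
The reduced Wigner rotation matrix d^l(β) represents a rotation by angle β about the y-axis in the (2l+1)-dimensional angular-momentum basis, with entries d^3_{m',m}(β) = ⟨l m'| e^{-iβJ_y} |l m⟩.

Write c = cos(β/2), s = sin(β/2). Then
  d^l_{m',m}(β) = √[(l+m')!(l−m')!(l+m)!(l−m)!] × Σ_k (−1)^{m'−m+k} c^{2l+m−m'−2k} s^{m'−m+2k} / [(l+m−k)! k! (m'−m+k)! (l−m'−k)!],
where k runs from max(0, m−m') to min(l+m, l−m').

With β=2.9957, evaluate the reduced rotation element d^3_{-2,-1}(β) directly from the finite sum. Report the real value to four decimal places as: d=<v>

d=-0.0024

d^3_{-2,-1}(β=2.9957) via Wigner's sum:
With c≡cos(β/2)=0.072882 and s≡sin(β/2)=0.997341, N=[1·120·2·24]^{1/2}=75.894664
k: max(0,(-1)−(-2))=1 … min(3+(-1),3−(-2))=2
  k=1: (−1)^0·75.8947/(24)·0.0729^5·0.9973^1 = +0.000006
  k=2: (−1)^1·75.8947/(12)·0.0729^3·0.9973^3 = -0.002429
d^3_{-2,-1}(2.9957) = +0.000006 -0.002429 = -0.002422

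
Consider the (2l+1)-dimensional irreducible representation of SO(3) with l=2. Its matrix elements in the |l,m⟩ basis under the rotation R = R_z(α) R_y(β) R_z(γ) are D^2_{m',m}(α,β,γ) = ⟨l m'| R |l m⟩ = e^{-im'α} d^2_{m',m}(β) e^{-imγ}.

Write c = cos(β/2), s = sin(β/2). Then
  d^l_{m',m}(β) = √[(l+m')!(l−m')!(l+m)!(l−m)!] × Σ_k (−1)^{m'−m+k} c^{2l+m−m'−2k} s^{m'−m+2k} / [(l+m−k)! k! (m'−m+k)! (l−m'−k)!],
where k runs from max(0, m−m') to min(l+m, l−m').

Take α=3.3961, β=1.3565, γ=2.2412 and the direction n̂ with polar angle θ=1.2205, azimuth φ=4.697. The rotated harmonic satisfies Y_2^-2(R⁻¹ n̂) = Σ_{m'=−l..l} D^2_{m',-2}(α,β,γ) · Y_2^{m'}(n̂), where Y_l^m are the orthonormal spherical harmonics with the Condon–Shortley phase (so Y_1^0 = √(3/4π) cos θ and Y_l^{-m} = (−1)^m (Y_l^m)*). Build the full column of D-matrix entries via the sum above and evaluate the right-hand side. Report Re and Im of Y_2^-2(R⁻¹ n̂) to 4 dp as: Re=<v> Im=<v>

Need the full column D^2_{m',-2} for m'=−2..2 at α=3.3961, β=1.3565, γ=2.2412.
cos(β/2)=0.778672, sin(β/2)=0.627431
d^2_{-2,-2}: single k=0 term ⇒ +0.367636;  D = +0.101254-0.353417i
d^2_{-1,-2}: single k=0 term ⇒ -0.592461;  D = +0.014525-0.592283i
d^2_{0,-2}: single k=0 term ⇒ +0.584678;  D = -0.133287-0.569283i
d^2_{1,-2}: single k=0 term ⇒ -0.384665;  D = -0.179163-0.340394i
d^2_{2,-2}: single k=0 term ⇒ +0.154976;  D = -0.104384-0.114549i
Y_2^{m'}(θ=1.2205,φ=4.697) and Σ D·Y over m':
  (+0.1013-0.3534i)·(-0.3406-0.0105i)  (+0.0145-0.5923i)·(-0.0038+0.2490i)  (-0.1333-0.5693i)·(-0.2040+0.0000i)  (-0.1792-0.3404i)·(+0.0038+0.2490i)  (-0.1044-0.1145i)·(-0.3406+0.0105i)
Y_2^-2(R⁻¹ n̂) = +0.257232+0.233326i

Re=0.2572 Im=0.2333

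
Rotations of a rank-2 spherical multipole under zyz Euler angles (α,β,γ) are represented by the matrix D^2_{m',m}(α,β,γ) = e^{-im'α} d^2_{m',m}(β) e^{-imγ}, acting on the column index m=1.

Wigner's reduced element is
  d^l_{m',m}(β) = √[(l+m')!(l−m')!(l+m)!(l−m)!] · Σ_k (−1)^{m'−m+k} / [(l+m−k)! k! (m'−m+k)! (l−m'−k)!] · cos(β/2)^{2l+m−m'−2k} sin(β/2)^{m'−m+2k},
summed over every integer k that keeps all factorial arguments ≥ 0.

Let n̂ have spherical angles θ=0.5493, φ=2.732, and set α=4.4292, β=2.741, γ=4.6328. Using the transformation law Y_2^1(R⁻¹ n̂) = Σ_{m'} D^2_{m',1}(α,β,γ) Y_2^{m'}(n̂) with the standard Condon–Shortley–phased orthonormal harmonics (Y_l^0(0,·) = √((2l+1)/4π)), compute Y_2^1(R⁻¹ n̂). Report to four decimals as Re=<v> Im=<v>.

Need the full column D^2_{m',1} for m'=−2..2 at α=4.4292, β=2.741, γ=4.6328.
cos(β/2)=0.198960, sin(β/2)=0.980008
d^2_{-2,1}: single k=3 term ⇒ +0.374527;  D = -0.175200-0.331022i
d^2_{-1,1}: k∈[2..3] ⇒ +0.114054 -0.922397 = -0.808343;  D = -0.791647+0.163444i
d^2_{0,1}: k∈[1..2] ⇒ +0.018906 -0.458701 = -0.439794;  D = +0.034966-0.438402i
d^2_{1,1}: k∈[0..1] ⇒ +0.001567 -0.114054 = -0.112487;  D = +0.105166+0.039919i
d^2_{2,1}: single k=0 term ⇒ -0.015437;  D = -0.009292+0.012327i
Y_2^{m'}(θ=0.5493,φ=2.732) and Σ D·Y over m':
  (-0.1752-0.3310i)·(+0.0719+0.0769i)  (-0.7916+0.1634i)·(-0.3155-0.1370i)  (+0.0350-0.4384i)·(+0.3729+0.0000i)  (+0.1052+0.0399i)·(+0.3155-0.1370i)  (-0.0093+0.0123i)·(+0.0719-0.0769i)
Y_2^1(R⁻¹ n̂) = +0.337034-0.144078i

Re=0.3370 Im=-0.1441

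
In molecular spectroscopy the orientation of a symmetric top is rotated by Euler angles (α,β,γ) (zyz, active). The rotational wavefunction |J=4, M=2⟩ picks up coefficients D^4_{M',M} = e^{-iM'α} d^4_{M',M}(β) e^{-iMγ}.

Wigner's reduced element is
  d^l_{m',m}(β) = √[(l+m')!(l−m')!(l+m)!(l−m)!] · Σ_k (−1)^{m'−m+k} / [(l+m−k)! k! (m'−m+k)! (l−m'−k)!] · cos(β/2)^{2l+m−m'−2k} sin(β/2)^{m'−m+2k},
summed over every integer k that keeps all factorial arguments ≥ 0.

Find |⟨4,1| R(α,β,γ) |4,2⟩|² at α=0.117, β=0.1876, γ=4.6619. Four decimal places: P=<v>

P=0.1357

Split into d^4_{1,2}(β=0.1876) × two z-phases.
c=cos(0.1876/2)=0.995604, s=sin(0.1876/2)=0.093663; N=√[120·6·720·2]=1018.233765
Admissible k: 1..3 (factorial args all ≥0)
  k=1: (−1)^0·1018.2338/(240)·0.9956^7·0.0937^1 = +0.385308
  k=2: (−1)^1·1018.2338/(48)·0.9956^5·0.0937^3 = -0.017050
  k=3: (−1)^2·1018.2338/(72)·0.9956^3·0.0937^5 = +0.000101
d^4_{1,2}(0.1876) = +0.385308 -0.017050 +0.000101 = +0.368359
|D^4_{1,2}|² = |d^4_{1,2}(β)|² = (+0.368359)² = 0.135688 (the z-rotation phases have unit modulus)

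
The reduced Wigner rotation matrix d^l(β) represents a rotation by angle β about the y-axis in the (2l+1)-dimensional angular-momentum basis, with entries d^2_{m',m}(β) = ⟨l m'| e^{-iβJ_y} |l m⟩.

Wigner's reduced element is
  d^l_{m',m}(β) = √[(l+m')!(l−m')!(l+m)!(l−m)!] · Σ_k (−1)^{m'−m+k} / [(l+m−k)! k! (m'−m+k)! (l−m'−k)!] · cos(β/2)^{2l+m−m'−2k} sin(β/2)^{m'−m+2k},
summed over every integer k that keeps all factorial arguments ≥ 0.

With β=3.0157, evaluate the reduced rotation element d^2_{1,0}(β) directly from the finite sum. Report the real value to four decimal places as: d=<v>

d^2_{1,0}(β=3.0157) via Wigner's sum:
With c≡cos(β/2)=0.062905 and s≡sin(β/2)=0.998020, N=[6·1·2·2]^{1/2}=4.898979
k∈{0,1} keeps every argument non-negative
  k=0: (−1)^1·4.8990/(2)·0.0629^3·0.9980^1 = -0.000609
  k=1: (−1)^2·4.8990/(2)·0.0629^1·0.9980^3 = +0.153171
d^2_{1,0}(3.0157) = -0.000609 +0.153171 = +0.152562

d=0.1526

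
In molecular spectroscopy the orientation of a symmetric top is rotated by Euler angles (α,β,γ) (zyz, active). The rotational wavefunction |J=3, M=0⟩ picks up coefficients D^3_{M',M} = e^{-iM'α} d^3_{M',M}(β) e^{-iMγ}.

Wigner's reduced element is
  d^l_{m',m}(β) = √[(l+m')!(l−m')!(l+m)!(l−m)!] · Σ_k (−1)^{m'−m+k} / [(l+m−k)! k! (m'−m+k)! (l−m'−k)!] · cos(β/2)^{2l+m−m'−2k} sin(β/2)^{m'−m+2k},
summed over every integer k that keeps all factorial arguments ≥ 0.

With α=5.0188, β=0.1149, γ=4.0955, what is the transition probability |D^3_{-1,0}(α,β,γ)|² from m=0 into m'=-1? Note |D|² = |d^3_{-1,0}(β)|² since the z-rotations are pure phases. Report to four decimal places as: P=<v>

P=0.0381

Split into d^3_{-1,0}(β=0.1149) × two z-phases.
c=cos(0.1149/2)=0.998350, s=sin(0.1149/2)=0.057418; N=√[2·24·6·6]=41.569219
k∈{1,2,3} keeps every argument non-negative
  k=1: (−1)^0·41.5692/(12)·0.9984^5·0.0574^1 = +0.197268
  k=2: (−1)^1·41.5692/(4)·0.9984^3·0.0574^3 = -0.001958
  k=3: (−1)^2·41.5692/(12)·0.9984^1·0.0574^5 = +0.000002
d^3_{-1,0}(0.1149) = +0.197268 -0.001958 +0.000002 = +0.195312
|D^3_{-1,0}|² = |d^3_{-1,0}(β)|² = (+0.195312)² = 0.038147 (the z-rotation phases have unit modulus)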